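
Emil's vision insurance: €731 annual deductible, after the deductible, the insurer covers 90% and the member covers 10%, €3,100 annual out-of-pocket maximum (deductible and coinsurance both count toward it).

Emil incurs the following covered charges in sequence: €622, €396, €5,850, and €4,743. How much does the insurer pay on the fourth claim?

€4,268.70

#1 (€622): all of it applies to the deductible. Member pays €622; OOP now €622. Plan pays €622 − €622 = €0.
#2 (€396): €109 to deductible, leaving €287; 10% of €287 = €28.70. Cost to member: €137.70. OOP to date €759.70. Insurer: €396 − €137.70 = €258.30.
#3 (€5,850): deductible already satisfied, so member's share is 10% × €5,850 = €585. Member owes €585 (running OOP €1,344.70). Insurer: €5,850 − €585 = €5,265.
#4 (€4,743): 10% coinsurance on €4,743 = €474.30. Cost to member: €474.30. OOP to date €1,819. Plan pays €4,743 − €474.30 = €4,268.70.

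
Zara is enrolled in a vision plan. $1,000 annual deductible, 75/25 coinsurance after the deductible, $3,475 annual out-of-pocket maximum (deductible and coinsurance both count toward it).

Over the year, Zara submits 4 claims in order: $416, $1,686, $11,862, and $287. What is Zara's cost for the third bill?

Claim 1 ($416): all of it applies to the deductible. Cost to member: $416. OOP to date $416.
Claim 2 ($1,686): deductible takes $584, $1,102 remains; 25% of $1,102 = $275.50. Member pays $859.50; OOP now $1,275.50.
Claim 3 ($11,862): deductible met; 25% of $11,862 = $2,965.50. That would push OOP to $4,241, over the $3,475 cap, so member pays $3,475 − $1,275.50 = $2,199.50.

$2,199.50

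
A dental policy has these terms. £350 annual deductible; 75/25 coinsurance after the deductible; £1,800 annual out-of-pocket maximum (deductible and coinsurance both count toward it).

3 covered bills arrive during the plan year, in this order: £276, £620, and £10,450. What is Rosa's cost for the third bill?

£1,313.50

#1 (£276): entire amount goes to the deductible. Patient owes £276 (running OOP £276).
#2 (£620): deductible takes £74, £546 remains; patient's 25% is £136.50. Patient owes £210.50 (running OOP £486.50).
#3 (£10,450): deductible met; 25% of £10,450 = £2,612.50. OOP would hit £3,099 > £1,800, so the cap limits the patient to £1,800 − £486.50 = £1,313.50.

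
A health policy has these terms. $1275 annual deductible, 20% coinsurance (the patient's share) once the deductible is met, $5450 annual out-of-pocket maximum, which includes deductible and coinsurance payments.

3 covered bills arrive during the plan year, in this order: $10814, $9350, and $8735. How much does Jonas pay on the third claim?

$397.20

Bill 1, $10814: $1275 to deductible, leaving $9539; 20% of $9539 = $1907.80. Patient owes $3182.80 (running OOP $3182.80).
Bill 2, $9350: deductible met; 20% of $9350 = $1870. Patient pays $1870; OOP now $5052.80.
Bill 3, $8735: deductible already satisfied, so patient's share is 20% × $8735 = $1747. That would push OOP to $6799.80, over the $5450 cap, so patient pays $5450 − $5052.80 = $397.20.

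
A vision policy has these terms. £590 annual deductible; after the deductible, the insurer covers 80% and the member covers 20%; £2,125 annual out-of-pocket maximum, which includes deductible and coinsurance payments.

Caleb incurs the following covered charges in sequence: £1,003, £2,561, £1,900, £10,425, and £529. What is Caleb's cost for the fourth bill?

Claim 1 — £1,003: deductible takes £590, £413 remains; coinsurance £413 × 20% = £82.60. Cost to member: £672.60. OOP to date £672.60.
Claim 2 — £2,561: deductible already satisfied, so member's share is 20% × £2,561 = £512.20. Member pays £512.20; OOP now £1,184.80.
Claim 3 — £1,900: deductible met; 20% of £1,900 = £380. Member owes £380 (running OOP £1,564.80).
Claim 4 — £10,425: deductible met; 20% of £10,425 = £2,085. OOP would hit £3,649.80 > £2,125, so the cap limits the member to £2,125 − £1,564.80 = £560.20.

£560.20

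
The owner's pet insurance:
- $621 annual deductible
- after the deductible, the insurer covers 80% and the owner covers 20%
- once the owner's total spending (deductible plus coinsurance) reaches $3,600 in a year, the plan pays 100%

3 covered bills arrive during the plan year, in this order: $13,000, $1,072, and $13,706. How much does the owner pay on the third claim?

Bill 1, $13,000: $621 finishes the deductible; $12,379 goes to coinsurance; 20% of $12,379 = $2,475.80. Owner owes $3,096.80 (running OOP $3,096.80).
Bill 2, $1,072: deductible met; 20% of $1,072 = $214.40. Cost to owner: $214.40. OOP to date $3,311.20.
Bill 3, $13,706: deductible met; 20% of $13,706 = $2,741.20. Adding that to $3,311.20 gives $6,052.40, past the $3,600 cap; owner pays only $3,600 − $3,311.20 = $288.80.

$288.80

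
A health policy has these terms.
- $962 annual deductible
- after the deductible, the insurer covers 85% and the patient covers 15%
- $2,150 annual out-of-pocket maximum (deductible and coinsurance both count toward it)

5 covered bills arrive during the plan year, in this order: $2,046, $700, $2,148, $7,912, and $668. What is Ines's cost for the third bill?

Claim 1 ($2,046): $962 finishes the deductible; $1,084 goes to coinsurance; patient's 15% is $162.60. Patient owes $1,124.60 (running OOP $1,124.60).
Claim 2 ($700): 15% coinsurance on $700 = $105. Cost to patient: $105. OOP to date $1,229.60.
Claim 3 ($2,148): deductible met; 15% of $2,148 = $322.20. Patient pays $322.20; OOP now $1,551.80.

$322.20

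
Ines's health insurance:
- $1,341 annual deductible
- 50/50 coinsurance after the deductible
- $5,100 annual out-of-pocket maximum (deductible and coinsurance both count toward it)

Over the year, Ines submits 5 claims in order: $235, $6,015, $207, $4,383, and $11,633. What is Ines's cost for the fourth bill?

#1 ($235): fully absorbed by the deductible. Patient owes $235 (running OOP $235).
#2 ($6,015): deductible takes $1,106, $4,909 remains; 50% of $4,909 = $2,454.50. Cost to patient: $3,560.50. OOP to date $3,795.50.
#3 ($207): deductible met; 50% of $207 = $103.50. Patient pays $103.50; OOP now $3,899.
#4 ($4,383): 50% coinsurance on $4,383 = $2,191.50. That would push OOP to $6,090.50, over the $5,100 cap, so patient pays $5,100 − $3,899 = $1,201.

$1,201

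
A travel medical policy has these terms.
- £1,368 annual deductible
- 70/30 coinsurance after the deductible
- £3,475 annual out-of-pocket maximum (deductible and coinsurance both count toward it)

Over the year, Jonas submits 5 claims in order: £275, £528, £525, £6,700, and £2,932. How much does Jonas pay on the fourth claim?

Bill 1, £275: entire amount goes to the deductible. Traveler pays £275; OOP now £275.
Bill 2, £528: entire amount goes to the deductible. Traveler owes £528 (running OOP £803).
Bill 3, £525: all of it applies to the deductible. Traveler pays £525; OOP now £1,328.
Bill 4, £6,700: deductible takes £40, £6,660 remains; coinsurance £6,660 × 30% = £1,998. Traveler pays £2,038; OOP now £3,366.

£2,038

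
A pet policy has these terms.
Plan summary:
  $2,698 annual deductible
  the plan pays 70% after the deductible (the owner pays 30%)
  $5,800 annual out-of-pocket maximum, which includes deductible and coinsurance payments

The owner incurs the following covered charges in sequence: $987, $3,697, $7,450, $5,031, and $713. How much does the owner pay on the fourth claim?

Claim 1 ($987): all of it applies to the deductible. Owner owes $987 (running OOP $987).
Claim 2 ($3,697): $1,711 finishes the deductible; $1,986 goes to coinsurance; coinsurance $1,986 × 30% = $595.80. Cost to owner: $2,306.80. OOP to date $3,293.80.
Claim 3 ($7,450): deductible met; 30% of $7,450 = $2,235. Owner pays $2,235; OOP now $5,528.80.
Claim 4 ($5,031): 30% coinsurance on $5,031 = $1,509.30. That would push OOP to $7,038.10, over the $5,800 cap, so owner pays $5,800 − $5,528.80 = $271.20.

$271.20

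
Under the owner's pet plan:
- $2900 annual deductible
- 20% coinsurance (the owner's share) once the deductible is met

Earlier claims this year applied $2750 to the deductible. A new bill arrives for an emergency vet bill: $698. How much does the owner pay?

$2750 of the $2900 deductible is already met, leaving $150.
After the $150 deductible portion, $698 − $150 = $548 is subject to coinsurance.
20% of $548 = $109.60 falls to the owner.
So the owner owes $150 + $109.60 = $259.60.

$259.60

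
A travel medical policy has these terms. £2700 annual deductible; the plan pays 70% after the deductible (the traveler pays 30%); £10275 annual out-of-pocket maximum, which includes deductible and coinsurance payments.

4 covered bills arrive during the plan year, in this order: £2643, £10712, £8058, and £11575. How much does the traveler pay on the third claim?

£2417.40

Bill 1, £2643: entire amount goes to the deductible. Cost to traveler: £2643. OOP to date £2643.
Bill 2, £10712: £57 finishes the deductible; £10655 goes to coinsurance; 30% of £10655 = £3196.50. Traveler owes £3253.50 (running OOP £5896.50).
Bill 3, £8058: deductible already satisfied, so traveler's share is 30% × £8058 = £2417.40. Cost to traveler: £2417.40. OOP to date £8313.90.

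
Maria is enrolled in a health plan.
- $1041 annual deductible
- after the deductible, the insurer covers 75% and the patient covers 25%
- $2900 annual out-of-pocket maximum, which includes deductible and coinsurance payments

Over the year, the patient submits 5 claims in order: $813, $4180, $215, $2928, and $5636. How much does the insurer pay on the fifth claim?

#1 ($813): all of it applies to the deductible. Cost to patient: $813. OOP to date $813. Plan pays $813 − $813 = $0.
#2 ($4180): deductible takes $228, $3952 remains; patient's 25% is $988. Patient owes $1216 (running OOP $2029). Insurer: $4180 − $1216 = $2964.
#3 ($215): deductible already satisfied, so patient's share is 25% × $215 = $53.75. Patient pays $53.75; OOP now $2082.75. Insurer: $215 − $53.75 = $161.25.
#4 ($2928): deductible already satisfied, so patient's share is 25% × $2928 = $732. Cost to patient: $732. OOP to date $2814.75. Insurer: $2928 − $732 = $2196.
#5 ($5636): 25% coinsurance on $5636 = $1409. Adding that to $2814.75 gives $4223.75, past the $2900 cap; patient pays only $2900 − $2814.75 = $85.25. Insurer: $5636 − $85.25 = $5550.75.

$5550.75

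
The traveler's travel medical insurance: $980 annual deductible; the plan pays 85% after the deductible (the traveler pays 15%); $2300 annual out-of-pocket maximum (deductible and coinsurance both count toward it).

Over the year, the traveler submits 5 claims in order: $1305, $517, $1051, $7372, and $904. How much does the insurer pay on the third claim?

$893.35

#1 ($1305): $980 finishes the deductible; $325 goes to coinsurance; coinsurance $325 × 15% = $48.75. Traveler pays $1028.75; OOP now $1028.75. Plan pays $1305 − $1028.75 = $276.25.
#2 ($517): 15% coinsurance on $517 = $77.55. Traveler pays $77.55; OOP now $1106.30. Plan pays $517 − $77.55 = $439.45.
#3 ($1051): deductible met; 15% of $1051 = $157.65. Cost to traveler: $157.65. OOP to date $1263.95. Insurer: $1051 − $157.65 = $893.35.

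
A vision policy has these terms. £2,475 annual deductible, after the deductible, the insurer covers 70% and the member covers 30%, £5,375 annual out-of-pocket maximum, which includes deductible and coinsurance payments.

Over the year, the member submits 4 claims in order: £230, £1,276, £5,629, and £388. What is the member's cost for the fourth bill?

£116.40

Claim 1 — £230: all of it applies to the deductible. Member pays £230; OOP now £230.
Claim 2 — £1,276: fully absorbed by the deductible. Cost to member: £1,276. OOP to date £1,506.
Claim 3 — £5,629: £969 finishes the deductible; £4,660 goes to coinsurance; coinsurance £4,660 × 30% = £1,398. Member pays £2,367; OOP now £3,873.
Claim 4 — £388: deductible met; 30% of £388 = £116.40. Member pays £116.40; OOP now £3,989.40.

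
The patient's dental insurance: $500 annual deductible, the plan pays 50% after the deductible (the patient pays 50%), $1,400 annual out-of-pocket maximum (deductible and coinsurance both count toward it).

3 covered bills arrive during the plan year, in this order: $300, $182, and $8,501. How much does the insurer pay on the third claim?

$7,583

#1 ($300): fully absorbed by the deductible. Patient owes $300 (running OOP $300). Insurer: $300 − $300 = $0.
#2 ($182): entire amount goes to the deductible. Cost to patient: $182. OOP to date $482. Insurer: $182 − $182 = $0.
#3 ($8,501): $18 finishes the deductible; $8,483 goes to coinsurance; coinsurance $8,483 × 50% = $4,241.50. Claim cost before the cap: $18 + $4,241.50 = $4,259.50. Adding that to $482 gives $4,741.50, past the $1,400 cap; patient pays only $1,400 − $482 = $918. Plan pays $8,501 − $918 = $7,583.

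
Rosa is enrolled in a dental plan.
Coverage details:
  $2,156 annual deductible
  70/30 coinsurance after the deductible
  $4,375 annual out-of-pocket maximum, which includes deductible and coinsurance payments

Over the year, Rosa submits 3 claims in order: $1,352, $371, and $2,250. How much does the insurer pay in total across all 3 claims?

Bill 1, $1,352: all of it applies to the deductible. Patient owes $1,352 (running OOP $1,352). Insurer: $1,352 − $1,352 = $0.
Bill 2, $371: fully absorbed by the deductible. Patient pays $371; OOP now $1,723. Insurer: $371 − $371 = $0.
Bill 3, $2,250: $433 to deductible, leaving $1,817; patient's 30% is $545.10. Patient pays $978.10; OOP now $2,701.10. Plan pays $2,250 − $978.10 = $1,271.90.
Insurer total = bills − patient's total = $3,973 − $2,701.10 = $1,271.90.

$1,271.90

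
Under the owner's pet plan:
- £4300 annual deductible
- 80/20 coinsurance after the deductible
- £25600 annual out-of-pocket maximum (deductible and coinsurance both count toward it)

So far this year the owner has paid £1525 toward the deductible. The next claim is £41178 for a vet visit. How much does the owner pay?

Deductible still to meet: £4300 − £1525 = £2775.
After the £2775 deductible portion, £41178 − £2775 = £38403 is subject to coinsurance.
Owner's 20% share of £38403 is £7680.60.
So the owner owes £2775 + £7680.60 = £10455.60 before any cap.
Total out-of-pocket so far would be £1525 + £10455.60 = £11980.60, below the £25600 cap — no reduction.

£10455.60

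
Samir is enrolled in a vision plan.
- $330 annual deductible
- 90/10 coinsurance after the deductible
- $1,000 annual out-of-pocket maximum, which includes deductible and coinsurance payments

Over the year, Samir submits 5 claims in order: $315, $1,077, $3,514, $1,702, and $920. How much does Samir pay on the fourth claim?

$170.20

Bill 1, $315: all of it applies to the deductible. Member owes $315 (running OOP $315).
Bill 2, $1,077: $15 to deductible, leaving $1,062; member's 10% is $106.20. Cost to member: $121.20. OOP to date $436.20.
Bill 3, $3,514: deductible met; 10% of $3,514 = $351.40. Cost to member: $351.40. OOP to date $787.60.
Bill 4, $1,702: deductible met; 10% of $1,702 = $170.20. Cost to member: $170.20. OOP to date $957.80.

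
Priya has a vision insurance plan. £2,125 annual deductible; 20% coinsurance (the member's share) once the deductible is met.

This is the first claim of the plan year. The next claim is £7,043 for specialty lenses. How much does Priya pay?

Nothing has been paid toward the £2,125 deductible, so the first £2,125 of this charge is applied there.
The remaining £4,918 (= £7,043 − £2,125) moves to coinsurance.
Member's 20% share of £4,918 is £983.60.
Member responsibility: £2,125 + £983.60 = £3,108.60.

£3,108.60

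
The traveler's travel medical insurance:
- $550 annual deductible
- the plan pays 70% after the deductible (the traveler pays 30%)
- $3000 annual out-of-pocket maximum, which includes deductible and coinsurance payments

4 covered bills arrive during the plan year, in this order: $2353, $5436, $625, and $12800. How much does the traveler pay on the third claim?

Claim 1 — $2353: $550 finishes the deductible; $1803 goes to coinsurance; traveler's 30% is $540.90. Traveler owes $1090.90 (running OOP $1090.90).
Claim 2 — $5436: deductible met; 30% of $5436 = $1630.80. Traveler pays $1630.80; OOP now $2721.70.
Claim 3 — $625: deductible already satisfied, so traveler's share is 30% × $625 = $187.50. Traveler owes $187.50 (running OOP $2909.20).

$187.50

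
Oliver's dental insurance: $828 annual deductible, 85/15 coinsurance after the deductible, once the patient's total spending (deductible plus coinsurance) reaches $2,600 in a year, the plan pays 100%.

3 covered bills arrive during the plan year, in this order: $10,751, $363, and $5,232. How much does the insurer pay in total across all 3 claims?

$13,746

Claim 1 ($10,751): $828 finishes the deductible; $9,923 goes to coinsurance; 15% of $9,923 = $1,488.45. Patient pays $2,316.45; OOP now $2,316.45. Insurer: $10,751 − $2,316.45 = $8,434.55.
Claim 2 ($363): 15% coinsurance on $363 = $54.45. Patient pays $54.45; OOP now $2,370.90. Insurer: $363 − $54.45 = $308.55.
Claim 3 ($5,232): deductible already satisfied, so patient's share is 15% × $5,232 = $784.80. That would push OOP to $3,155.70, over the $2,600 cap, so patient pays $2,600 − $2,370.90 = $229.10. Insurer: $5,232 − $229.10 = $5,002.90.
Insurer total: $8,434.55 + $308.55 + $5,002.90 = $13,746.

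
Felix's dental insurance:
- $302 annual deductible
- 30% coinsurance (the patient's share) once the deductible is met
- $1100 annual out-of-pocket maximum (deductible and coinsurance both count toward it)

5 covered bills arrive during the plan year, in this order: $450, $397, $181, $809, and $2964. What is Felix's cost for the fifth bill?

$337.50

#1 ($450): $302 finishes the deductible; $148 goes to coinsurance; patient's 30% is $44.40. Cost to patient: $346.40. OOP to date $346.40.
#2 ($397): deductible already satisfied, so patient's share is 30% × $397 = $119.10. Patient pays $119.10; OOP now $465.50.
#3 ($181): deductible already satisfied, so patient's share is 30% × $181 = $54.30. Patient pays $54.30; OOP now $519.80.
#4 ($809): 30% coinsurance on $809 = $242.70. Cost to patient: $242.70. OOP to date $762.50.
#5 ($2964): 30% coinsurance on $2964 = $889.20. That would push OOP to $1651.70, over the $1100 cap, so patient pays $1100 − $762.50 = $337.50.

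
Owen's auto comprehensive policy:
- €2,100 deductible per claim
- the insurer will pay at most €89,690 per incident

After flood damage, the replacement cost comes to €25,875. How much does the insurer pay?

After the deductible, €25,875 − €2,100 = €23,775 remains.
That's under the €89,690 cap, so the insurer reimburses the full €23,775.

€23,775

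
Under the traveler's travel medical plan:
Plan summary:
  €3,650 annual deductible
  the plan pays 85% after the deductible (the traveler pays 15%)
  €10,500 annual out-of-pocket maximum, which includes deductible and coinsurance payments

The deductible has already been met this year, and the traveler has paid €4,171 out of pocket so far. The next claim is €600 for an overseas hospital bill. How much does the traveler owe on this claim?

€90

With the deductible met, the entire €600 is subject to coinsurance.
Traveler's 15% share of €600 is €90.
Cumulative spending €4,171 + €90 = €4,261 stays under the €10,500 maximum.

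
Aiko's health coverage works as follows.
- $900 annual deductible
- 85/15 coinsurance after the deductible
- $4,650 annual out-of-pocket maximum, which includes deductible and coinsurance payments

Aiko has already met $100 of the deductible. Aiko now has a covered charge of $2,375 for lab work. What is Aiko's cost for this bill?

$100 of the $900 deductible is already met, leaving $800.
The remaining $1,575 (= $2,375 − $800) moves to coinsurance.
Coinsurance: $1,575 × 15% = $236.25.
Patient responsibility before any cap: $800 + $236.25 = $1,036.25.
Total out-of-pocket so far would be $100 + $1,036.25 = $1,136.25, below the $4,650 cap — no reduction.

$1,036.25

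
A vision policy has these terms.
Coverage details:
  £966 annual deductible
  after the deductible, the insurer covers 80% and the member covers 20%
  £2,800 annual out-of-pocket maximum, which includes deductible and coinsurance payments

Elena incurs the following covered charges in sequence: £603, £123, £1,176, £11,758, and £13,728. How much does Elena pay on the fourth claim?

Claim 1 (£603): entire amount goes to the deductible. Member pays £603; OOP now £603.
Claim 2 (£123): entire amount goes to the deductible. Cost to member: £123. OOP to date £726.
Claim 3 (£1,176): £240 to deductible, leaving £936; coinsurance £936 × 20% = £187.20. Cost to member: £427.20. OOP to date £1,153.20.
Claim 4 (£11,758): 20% coinsurance on £11,758 = £2,351.60. Adding that to £1,153.20 gives £3,504.80, past the £2,800 cap; member pays only £2,800 − £1,153.20 = £1,646.80.

£1,646.80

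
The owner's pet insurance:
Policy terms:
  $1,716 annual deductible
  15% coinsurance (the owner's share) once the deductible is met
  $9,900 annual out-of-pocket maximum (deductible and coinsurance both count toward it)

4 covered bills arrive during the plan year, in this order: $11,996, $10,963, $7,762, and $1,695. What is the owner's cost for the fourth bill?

#1 ($11,996): $1,716 to deductible, leaving $10,280; 15% of $10,280 = $1,542. Owner owes $3,258 (running OOP $3,258).
#2 ($10,963): 15% coinsurance on $10,963 = $1,644.45. Owner owes $1,644.45 (running OOP $4,902.45).
#3 ($7,762): deductible already satisfied, so owner's share is 15% × $7,762 = $1,164.30. Owner pays $1,164.30; OOP now $6,066.75.
#4 ($1,695): 15% coinsurance on $1,695 = $254.25. Owner owes $254.25 (running OOP $6,321).

$254.25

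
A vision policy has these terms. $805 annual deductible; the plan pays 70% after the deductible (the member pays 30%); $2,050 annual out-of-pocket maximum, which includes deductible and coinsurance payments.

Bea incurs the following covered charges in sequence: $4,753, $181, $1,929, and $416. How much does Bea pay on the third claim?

Bill 1, $4,753: $805 to deductible, leaving $3,948; coinsurance $3,948 × 30% = $1,184.40. Cost to member: $1,989.40. OOP to date $1,989.40.
Bill 2, $181: deductible already satisfied, so member's share is 30% × $181 = $54.30. Cost to member: $54.30. OOP to date $2,043.70.
Bill 3, $1,929: deductible met; 30% of $1,929 = $578.70. That would push OOP to $2,622.40, over the $2,050 cap, so member pays $2,050 − $2,043.70 = $6.30.

$6.30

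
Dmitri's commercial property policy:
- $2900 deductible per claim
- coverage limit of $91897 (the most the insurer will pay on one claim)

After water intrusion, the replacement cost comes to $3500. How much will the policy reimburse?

$600

After the deductible, $3500 − $2900 = $600 remains.
$600 ≤ $91897, so the limit doesn't bind; insurer pays $600.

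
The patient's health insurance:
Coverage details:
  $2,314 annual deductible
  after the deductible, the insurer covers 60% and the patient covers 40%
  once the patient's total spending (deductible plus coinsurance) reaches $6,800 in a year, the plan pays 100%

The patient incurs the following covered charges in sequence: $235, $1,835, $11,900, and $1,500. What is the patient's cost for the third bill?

$4,730

Bill 1, $235: entire amount goes to the deductible. Patient pays $235; OOP now $235.
Bill 2, $1,835: all of it applies to the deductible. Cost to patient: $1,835. OOP to date $2,070.
Bill 3, $11,900: $244 to deductible, leaving $11,656; patient's 40% is $4,662.40. Claim cost before the cap: $244 + $4,662.40 = $4,906.40. OOP would hit $6,976.40 > $6,800, so the cap limits the patient to $6,800 − $2,070 = $4,730.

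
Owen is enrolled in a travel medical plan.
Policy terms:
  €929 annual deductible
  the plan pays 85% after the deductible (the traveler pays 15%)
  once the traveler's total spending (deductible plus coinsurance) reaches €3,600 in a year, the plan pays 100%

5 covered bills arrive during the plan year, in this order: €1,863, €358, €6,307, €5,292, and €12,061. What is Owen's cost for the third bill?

€946.05

Claim 1 (€1,863): deductible takes €929, €934 remains; traveler's 15% is €140.10. Cost to traveler: €1,069.10. OOP to date €1,069.10.
Claim 2 (€358): deductible met; 15% of €358 = €53.70. Traveler pays €53.70; OOP now €1,122.80.
Claim 3 (€6,307): 15% coinsurance on €6,307 = €946.05. Cost to traveler: €946.05. OOP to date €2,068.85.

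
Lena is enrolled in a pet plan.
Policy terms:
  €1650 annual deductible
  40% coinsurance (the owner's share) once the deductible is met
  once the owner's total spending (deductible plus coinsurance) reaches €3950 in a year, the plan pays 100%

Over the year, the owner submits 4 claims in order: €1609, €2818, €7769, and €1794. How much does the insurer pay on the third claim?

€6579.80

#1 (€1609): fully absorbed by the deductible. Owner pays €1609; OOP now €1609. Insurer: €1609 − €1609 = €0.
#2 (€2818): €41 to deductible, leaving €2777; owner's 40% is €1110.80. Cost to owner: €1151.80. OOP to date €2760.80. Insurer: €2818 − €1151.80 = €1666.20.
#3 (€7769): 40% coinsurance on €7769 = €3107.60. That would push OOP to €5868.40, over the €3950 cap, so owner pays €3950 − €2760.80 = €1189.20. Insurer: €7769 − €1189.20 = €6579.80.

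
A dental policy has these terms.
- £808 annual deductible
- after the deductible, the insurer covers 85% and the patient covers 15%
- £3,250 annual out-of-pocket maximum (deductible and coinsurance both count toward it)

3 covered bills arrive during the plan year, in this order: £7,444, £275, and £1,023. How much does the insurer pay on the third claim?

#1 (£7,444): £808 finishes the deductible; £6,636 goes to coinsurance; coinsurance £6,636 × 15% = £995.40. Cost to patient: £1,803.40. OOP to date £1,803.40. Plan pays £7,444 − £1,803.40 = £5,640.60.
#2 (£275): deductible met; 15% of £275 = £41.25. Patient pays £41.25; OOP now £1,844.65. Insurer: £275 − £41.25 = £233.75.
#3 (£1,023): deductible met; 15% of £1,023 = £153.45. Patient owes £153.45 (running OOP £1,998.10). Insurer: £1,023 − £153.45 = £869.55.

£869.55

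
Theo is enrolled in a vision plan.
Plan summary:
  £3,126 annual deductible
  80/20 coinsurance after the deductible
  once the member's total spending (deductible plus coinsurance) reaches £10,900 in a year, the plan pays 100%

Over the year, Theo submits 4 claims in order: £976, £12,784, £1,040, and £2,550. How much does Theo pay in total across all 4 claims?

£5,970.80

Claim 1 — £976: fully absorbed by the deductible. Member pays £976; OOP now £976.
Claim 2 — £12,784: £2,150 finishes the deductible; £10,634 goes to coinsurance; 20% of £10,634 = £2,126.80. Member pays £4,276.80; OOP now £5,252.80.
Claim 3 — £1,040: deductible already satisfied, so member's share is 20% × £1,040 = £208. Member pays £208; OOP now £5,460.80.
Claim 4 — £2,550: 20% coinsurance on £2,550 = £510. Member pays £510; OOP now £5,970.80.
Total paid by the member: £976 + £4,276.80 + £208 + £510 = £5,970.80.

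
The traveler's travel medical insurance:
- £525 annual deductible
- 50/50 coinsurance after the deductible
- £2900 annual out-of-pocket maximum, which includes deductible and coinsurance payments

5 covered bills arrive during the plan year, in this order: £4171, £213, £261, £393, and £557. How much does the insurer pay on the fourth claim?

Claim 1 — £4171: deductible takes £525, £3646 remains; 50% of £3646 = £1823. Cost to traveler: £2348. OOP to date £2348. Plan pays £4171 − £2348 = £1823.
Claim 2 — £213: 50% coinsurance on £213 = £106.50. Traveler owes £106.50 (running OOP £2454.50). Insurer: £213 − £106.50 = £106.50.
Claim 3 — £261: deductible met; 50% of £261 = £130.50. Cost to traveler: £130.50. OOP to date £2585. Plan pays £261 − £130.50 = £130.50.
Claim 4 — £393: 50% coinsurance on £393 = £196.50. Traveler owes £196.50 (running OOP £2781.50). Plan pays £393 − £196.50 = £196.50.

£196.50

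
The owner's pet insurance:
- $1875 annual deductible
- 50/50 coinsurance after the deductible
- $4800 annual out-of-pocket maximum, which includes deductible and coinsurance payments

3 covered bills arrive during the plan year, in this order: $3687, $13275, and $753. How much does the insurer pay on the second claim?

Claim 1 — $3687: $1875 to deductible, leaving $1812; coinsurance $1812 × 50% = $906. Cost to owner: $2781. OOP to date $2781. Insurer: $3687 − $2781 = $906.
Claim 2 — $13275: deductible already satisfied, so owner's share is 50% × $13275 = $6637.50. Adding that to $2781 gives $9418.50, past the $4800 cap; owner pays only $4800 − $2781 = $2019. Insurer: $13275 − $2019 = $11256.

$11256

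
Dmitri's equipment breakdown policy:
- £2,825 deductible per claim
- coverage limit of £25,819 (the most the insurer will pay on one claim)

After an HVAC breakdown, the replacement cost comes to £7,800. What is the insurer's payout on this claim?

Less the £2,825 deductible: £7,800 − £2,825 = £4,975.
£4,975 ≤ £25,819, so the limit doesn't bind; insurer pays £4,975.

£4,975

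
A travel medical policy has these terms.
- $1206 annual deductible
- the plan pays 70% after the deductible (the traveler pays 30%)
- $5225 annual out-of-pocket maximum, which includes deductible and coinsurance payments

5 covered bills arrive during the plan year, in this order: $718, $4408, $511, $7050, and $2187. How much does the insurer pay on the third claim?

$357.70

Bill 1, $718: entire amount goes to the deductible. Cost to traveler: $718. OOP to date $718. Plan pays $718 − $718 = $0.
Bill 2, $4408: $488 to deductible, leaving $3920; traveler's 30% is $1176. Traveler owes $1664 (running OOP $2382). Insurer: $4408 − $1664 = $2744.
Bill 3, $511: 30% coinsurance on $511 = $153.30. Traveler owes $153.30 (running OOP $2535.30). Plan pays $511 − $153.30 = $357.70.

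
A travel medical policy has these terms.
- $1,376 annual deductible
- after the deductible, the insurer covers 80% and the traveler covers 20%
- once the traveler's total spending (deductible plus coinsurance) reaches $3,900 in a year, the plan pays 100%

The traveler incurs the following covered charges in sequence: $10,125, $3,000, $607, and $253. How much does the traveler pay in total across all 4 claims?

$3,897.80

Claim 1 — $10,125: deductible takes $1,376, $8,749 remains; coinsurance $8,749 × 20% = $1,749.80. Cost to traveler: $3,125.80. OOP to date $3,125.80.
Claim 2 — $3,000: deductible met; 20% of $3,000 = $600. Traveler owes $600 (running OOP $3,725.80).
Claim 3 — $607: deductible met; 20% of $607 = $121.40. Cost to traveler: $121.40. OOP to date $3,847.20.
Claim 4 — $253: 20% coinsurance on $253 = $50.60. Traveler owes $50.60 (running OOP $3,897.80).
Summing the traveler's payments: $3,125.80 + $600 + $121.40 + $50.60 = $3,897.80.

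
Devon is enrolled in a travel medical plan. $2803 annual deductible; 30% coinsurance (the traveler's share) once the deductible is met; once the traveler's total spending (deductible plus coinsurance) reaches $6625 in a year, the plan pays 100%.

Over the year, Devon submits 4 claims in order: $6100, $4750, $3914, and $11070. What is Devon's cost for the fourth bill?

$233.70

Bill 1, $6100: $2803 finishes the deductible; $3297 goes to coinsurance; coinsurance $3297 × 30% = $989.10. Cost to traveler: $3792.10. OOP to date $3792.10.
Bill 2, $4750: 30% coinsurance on $4750 = $1425. Cost to traveler: $1425. OOP to date $5217.10.
Bill 3, $3914: 30% coinsurance on $3914 = $1174.20. Cost to traveler: $1174.20. OOP to date $6391.30.
Bill 4, $11070: deductible met; 30% of $11070 = $3321. OOP would hit $9712.30 > $6625, so the cap limits the traveler to $6625 − $6391.30 = $233.70.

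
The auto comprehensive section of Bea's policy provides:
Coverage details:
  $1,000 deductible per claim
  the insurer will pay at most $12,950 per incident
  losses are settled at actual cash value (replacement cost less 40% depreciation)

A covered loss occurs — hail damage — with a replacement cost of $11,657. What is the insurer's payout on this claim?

Depreciate 40%: the covered value is $11,657 × 0.6 = $6,994.20.
Less the $1,000 deductible: $6,994.20 − $1,000 = $5,994.20.
$5,994.20 is within the $12,950 limit, so the insurer pays $5,994.20.

$5,994.20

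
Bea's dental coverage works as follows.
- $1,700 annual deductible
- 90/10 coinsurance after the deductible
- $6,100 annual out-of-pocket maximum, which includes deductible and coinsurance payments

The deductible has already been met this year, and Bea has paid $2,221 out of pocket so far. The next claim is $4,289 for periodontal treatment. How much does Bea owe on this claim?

The deductible is already satisfied, so the full bill goes to coinsurance.
Coinsurance: $4,289 × 10% = $428.90.
Year-to-date out-of-pocket becomes $2,221 + $428.90 = $2,649.90, still under the $6,100 maximum, so no cap applies.

$428.90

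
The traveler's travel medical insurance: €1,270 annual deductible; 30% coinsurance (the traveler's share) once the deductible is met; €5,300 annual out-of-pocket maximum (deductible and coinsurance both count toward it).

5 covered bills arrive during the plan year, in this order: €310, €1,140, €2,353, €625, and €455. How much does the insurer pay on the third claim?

€1,647.10

Claim 1 (€310): fully absorbed by the deductible. Cost to traveler: €310. OOP to date €310. Plan pays €310 − €310 = €0.
Claim 2 (€1,140): €960 to deductible, leaving €180; coinsurance €180 × 30% = €54. Cost to traveler: €1,014. OOP to date €1,324. Plan pays €1,140 − €1,014 = €126.
Claim 3 (€2,353): deductible already satisfied, so traveler's share is 30% × €2,353 = €705.90. Traveler owes €705.90 (running OOP €2,029.90). Insurer: €2,353 − €705.90 = €1,647.10.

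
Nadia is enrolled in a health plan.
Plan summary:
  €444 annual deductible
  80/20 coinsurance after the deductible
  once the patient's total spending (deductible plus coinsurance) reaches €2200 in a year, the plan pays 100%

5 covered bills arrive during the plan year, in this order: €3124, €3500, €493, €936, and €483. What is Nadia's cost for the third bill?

Claim 1 — €3124: deductible takes €444, €2680 remains; patient's 20% is €536. Cost to patient: €980. OOP to date €980.
Claim 2 — €3500: deductible already satisfied, so patient's share is 20% × €3500 = €700. Patient pays €700; OOP now €1680.
Claim 3 — €493: deductible already satisfied, so patient's share is 20% × €493 = €98.60. Patient pays €98.60; OOP now €1778.60.

€98.60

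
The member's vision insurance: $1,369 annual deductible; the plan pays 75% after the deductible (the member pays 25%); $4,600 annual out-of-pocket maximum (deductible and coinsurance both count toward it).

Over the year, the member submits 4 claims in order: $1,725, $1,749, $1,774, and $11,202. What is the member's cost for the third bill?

Bill 1, $1,725: $1,369 to deductible, leaving $356; coinsurance $356 × 25% = $89. Cost to member: $1,458. OOP to date $1,458.
Bill 2, $1,749: deductible met; 25% of $1,749 = $437.25. Member owes $437.25 (running OOP $1,895.25).
Bill 3, $1,774: deductible already satisfied, so member's share is 25% × $1,774 = $443.50. Member pays $443.50; OOP now $2,338.75.

$443.50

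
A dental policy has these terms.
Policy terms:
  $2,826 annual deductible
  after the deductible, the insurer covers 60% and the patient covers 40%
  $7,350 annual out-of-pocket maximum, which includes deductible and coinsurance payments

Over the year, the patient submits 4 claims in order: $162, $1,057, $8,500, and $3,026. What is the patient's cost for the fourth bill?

Claim 1 ($162): all of it applies to the deductible. Cost to patient: $162. OOP to date $162.
Claim 2 ($1,057): all of it applies to the deductible. Patient pays $1,057; OOP now $1,219.
Claim 3 ($8,500): deductible takes $1,607, $6,893 remains; patient's 40% is $2,757.20. Cost to patient: $4,364.20. OOP to date $5,583.20.
Claim 4 ($3,026): 40% coinsurance on $3,026 = $1,210.40. Patient owes $1,210.40 (running OOP $6,793.60).

$1,210.40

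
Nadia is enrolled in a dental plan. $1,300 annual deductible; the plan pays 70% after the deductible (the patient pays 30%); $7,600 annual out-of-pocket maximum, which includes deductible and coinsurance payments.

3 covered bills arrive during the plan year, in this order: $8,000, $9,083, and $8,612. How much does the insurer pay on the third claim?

Bill 1, $8,000: $1,300 finishes the deductible; $6,700 goes to coinsurance; coinsurance $6,700 × 30% = $2,010. Patient pays $3,310; OOP now $3,310. Insurer: $8,000 − $3,310 = $4,690.
Bill 2, $9,083: deductible met; 30% of $9,083 = $2,724.90. Patient owes $2,724.90 (running OOP $6,034.90). Plan pays $9,083 − $2,724.90 = $6,358.10.
Bill 3, $8,612: deductible already satisfied, so patient's share is 30% × $8,612 = $2,583.60. Adding that to $6,034.90 gives $8,618.50, past the $7,600 cap; patient pays only $7,600 − $6,034.90 = $1,565.10. Insurer: $8,612 − $1,565.10 = $7,046.90.

$7,046.90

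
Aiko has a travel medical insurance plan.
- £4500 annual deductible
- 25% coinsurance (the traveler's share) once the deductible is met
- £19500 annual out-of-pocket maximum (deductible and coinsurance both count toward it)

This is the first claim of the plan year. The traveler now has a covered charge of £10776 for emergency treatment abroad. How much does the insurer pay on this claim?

£4707

The full £4500 deductible is still open; £4500 of this bill applies to it.
The remaining £6276 (= £10776 − £4500) moves to coinsurance.
Coinsurance: £6276 × 25% = £1569.
Traveler responsibility before any cap: £4500 + £1569 = £6069.
Total out-of-pocket so far would be £0 + £6069 = £6069, below the £19500 cap — no reduction.
The insurer covers the remainder: £10776 − £6069 = £4707.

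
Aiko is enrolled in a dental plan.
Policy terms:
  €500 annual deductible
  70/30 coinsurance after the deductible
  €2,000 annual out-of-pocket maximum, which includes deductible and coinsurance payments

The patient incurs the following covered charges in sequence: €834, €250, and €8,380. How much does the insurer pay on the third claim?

€7,055.20

#1 (€834): €500 to deductible, leaving €334; patient's 30% is €100.20. Patient owes €600.20 (running OOP €600.20). Plan pays €834 − €600.20 = €233.80.
#2 (€250): deductible met; 30% of €250 = €75. Cost to patient: €75. OOP to date €675.20. Plan pays €250 − €75 = €175.
#3 (€8,380): deductible already satisfied, so patient's share is 30% × €8,380 = €2,514. That would push OOP to €3,189.20, over the €2,000 cap, so patient pays €2,000 − €675.20 = €1,324.80. Insurer: €8,380 − €1,324.80 = €7,055.20.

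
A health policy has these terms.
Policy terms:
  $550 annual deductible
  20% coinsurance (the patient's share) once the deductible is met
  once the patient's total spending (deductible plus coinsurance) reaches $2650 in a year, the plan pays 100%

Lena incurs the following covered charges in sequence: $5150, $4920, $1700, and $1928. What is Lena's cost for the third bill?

Bill 1, $5150: $550 to deductible, leaving $4600; 20% of $4600 = $920. Cost to patient: $1470. OOP to date $1470.
Bill 2, $4920: deductible already satisfied, so patient's share is 20% × $4920 = $984. Patient pays $984; OOP now $2454.
Bill 3, $1700: deductible met; 20% of $1700 = $340. OOP would hit $2794 > $2650, so the cap limits the patient to $2650 − $2454 = $196.

$196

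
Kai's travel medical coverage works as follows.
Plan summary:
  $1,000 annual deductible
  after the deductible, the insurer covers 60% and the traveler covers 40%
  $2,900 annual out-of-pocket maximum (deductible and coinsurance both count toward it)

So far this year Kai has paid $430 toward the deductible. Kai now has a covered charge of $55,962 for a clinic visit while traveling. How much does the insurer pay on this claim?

$53,492

Deductible still to meet: $1,000 − $430 = $570.
After the $570 deductible portion, $55,962 − $570 = $55,392 is subject to coinsurance.
Coinsurance: $55,392 × 40% = $22,156.80.
So the traveler owes $570 + $22,156.80 = $22,726.80 before any cap.
Adding $22,726.80 to the $430 already spent would give $23,156.80, which exceeds the $2,900 cap; the traveler pays just $2,900 − $430 = $2,470.
The insurer covers the remainder: $55,962 − $2,470 = $53,492.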